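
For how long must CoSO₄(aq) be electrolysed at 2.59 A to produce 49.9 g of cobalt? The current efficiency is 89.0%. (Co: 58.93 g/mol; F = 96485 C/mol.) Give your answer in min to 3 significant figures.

1180 min

n(Co) = 49.9 / 58.93 = 0.8468 mol
Co²⁺ + 2e⁻ → Co, so n(e⁻) = 2 × 0.8468 = 1.694 mol
Q = 1.694 × 96485 / 0.890 = 1.836×10^5 C
t = Q / I = 1.836×10^5 / 2.59 = 70890 s = 1180 min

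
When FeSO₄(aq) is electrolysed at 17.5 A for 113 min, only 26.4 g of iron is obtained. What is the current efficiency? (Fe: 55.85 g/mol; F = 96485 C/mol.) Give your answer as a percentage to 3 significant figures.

76.9%

Q = 17.5 × 6780 = 1.187×10^5 C
n(e⁻) = 1.187×10^5 / 96485 = 1.230 mol
Fe²⁺ + 2e⁻ → Fe, so theoretical n(Fe) = 0.6150 mol → 34.35 g
Efficiency = 26.4 / 34.35 = 0.7686 = 76.9%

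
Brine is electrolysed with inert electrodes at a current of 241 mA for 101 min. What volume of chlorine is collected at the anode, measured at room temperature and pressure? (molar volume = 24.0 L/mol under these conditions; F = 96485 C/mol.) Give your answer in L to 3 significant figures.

0.182 L

Q = It = 0.241 × 6060 = 1460 C
n(e⁻) = Q/F = 1460/96485 = 0.01513 mol
2Cl⁻ → Cl₂ + 2e⁻, so n(Cl₂) = 0.01513 / 2 = 0.007565 mol
V = 0.007565 × 24.0 = 0.1816 L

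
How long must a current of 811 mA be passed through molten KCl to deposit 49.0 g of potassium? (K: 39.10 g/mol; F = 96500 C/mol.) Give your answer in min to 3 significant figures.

2490 min

n(K) = 49.0 / 39.10 = 1.253 mol
K⁺ + e⁻ → K, so n(e⁻) = 1.253 mol
Q = 1.253 × 96500 = 1.209×10^5 C
t = Q / I = 1.209×10^5 / 0.811 = 1.491×10^5 s = 2490 min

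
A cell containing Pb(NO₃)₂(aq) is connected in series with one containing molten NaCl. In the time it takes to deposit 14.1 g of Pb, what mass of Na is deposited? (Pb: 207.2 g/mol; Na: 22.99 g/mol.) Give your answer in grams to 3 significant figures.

n(Pb) = 14.1 / 207.2 = 0.06805 mol
Pb²⁺ + 2e⁻ → Pb, so n(e⁻) = 2 × 0.06805 = 0.1361 mol
In series, the same 0.1361 mol of electrons flows through the second cell.
Na⁺ + e⁻ → Na, so n(Na) = 0.1361 mol
m(Na) = 0.1361 × 22.99 = 3.13 g

3.13 g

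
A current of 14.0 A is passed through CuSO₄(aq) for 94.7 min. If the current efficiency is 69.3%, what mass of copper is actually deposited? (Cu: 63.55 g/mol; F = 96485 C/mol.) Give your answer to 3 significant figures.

18.2 g

Q = 14.0 × 5682 = 79550 C
n(e⁻) = 79550 / 96485 = 0.8245 mol
Cu²⁺ + 2e⁻ → Cu, so theoretical m(Cu) = 0.4123 × 63.55 = 26.20 g
Actual mass = 69.3% × 26.20 = 18.2 g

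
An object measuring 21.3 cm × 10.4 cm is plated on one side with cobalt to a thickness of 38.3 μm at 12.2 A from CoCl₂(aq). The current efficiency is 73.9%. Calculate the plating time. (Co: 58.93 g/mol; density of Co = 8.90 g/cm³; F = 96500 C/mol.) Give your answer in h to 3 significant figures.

0.762 h

Plated area = 21.3 × 10.4 = 221.5 cm²
Volume = 221.5 × 38.3×10⁻⁴ cm = 0.8483 cm³
m(Co) = 0.8483 × 8.90 = 7.550 g
n(Co) = 7.550 / 58.93 = 0.1281 mol; n(e⁻) = 2 × 0.1281 = 0.2562 mol
Q = 0.2562 × 96500 / 0.739 = 33460 C
t = 33460 / 12.2 = 2743 s = 0.762 h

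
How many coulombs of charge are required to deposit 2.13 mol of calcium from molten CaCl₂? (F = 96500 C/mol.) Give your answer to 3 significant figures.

4.11×10^5 C

Ca²⁺ + 2e⁻ → Ca, so n(e⁻) = 2 × 2.13 = 4.260 mol
Q = 4.260 × 96500 = 4.111×10^5 C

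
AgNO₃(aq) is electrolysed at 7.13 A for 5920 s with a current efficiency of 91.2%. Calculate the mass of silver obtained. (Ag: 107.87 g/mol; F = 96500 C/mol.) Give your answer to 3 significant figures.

43.0 g

Q = 7.13 × 5920 = 42210 C
n(e⁻) = 42210 / 96500 = 0.4374 mol
Ag⁺ + e⁻ → Ag, so theoretical m(Ag) = 0.4374 × 107.87 = 47.18 g
Actual mass = 91.2% × 47.18 = 43.0 g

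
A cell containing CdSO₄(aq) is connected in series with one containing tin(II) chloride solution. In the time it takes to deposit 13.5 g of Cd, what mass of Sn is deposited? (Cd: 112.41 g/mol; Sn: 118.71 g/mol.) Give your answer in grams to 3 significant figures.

n(Cd) = 13.5 / 112.41 = 0.1201 mol
Cd²⁺ + 2e⁻ → Cd, so n(e⁻) = 2 × 0.1201 = 0.2402 mol
Same current for the same time ⇒ same n(e⁻) = 0.2402 mol in both cells.
Sn²⁺ + 2e⁻ → Sn, so n(Sn) = 0.2402 / 2 = 0.1201 mol
m(Sn) = 0.1201 × 118.71 = 14.3 g

14.3 g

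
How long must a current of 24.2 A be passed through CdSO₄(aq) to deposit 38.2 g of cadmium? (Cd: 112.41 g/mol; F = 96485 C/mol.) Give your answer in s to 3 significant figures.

2710 s

n(Cd) = 38.2 / 112.41 = 0.3398 mol
Cd²⁺ + 2e⁻ → Cd, so n(e⁻) = 2 × 0.3398 = 0.6796 mol
Q = 0.6796 × 96485 = 65570 C
t = Q / I = 65570 / 24.2 = 2710 s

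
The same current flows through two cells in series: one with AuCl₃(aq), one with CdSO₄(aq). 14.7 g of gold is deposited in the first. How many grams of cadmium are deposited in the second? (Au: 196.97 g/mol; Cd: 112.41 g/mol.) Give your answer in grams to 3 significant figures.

n(Au) = 14.7 / 196.97 = 0.07463 mol
Au³⁺ + 3e⁻ → Au, so n(e⁻) = 3 × 0.07463 = 0.2239 mol
Same current for the same time ⇒ same n(e⁻) = 0.2239 mol in both cells.
Cd²⁺ + 2e⁻ → Cd, so n(Cd) = 0.2239 / 2 = 0.1120 mol
m(Cd) = 0.1120 × 112.41 = 12.6 g

12.6 g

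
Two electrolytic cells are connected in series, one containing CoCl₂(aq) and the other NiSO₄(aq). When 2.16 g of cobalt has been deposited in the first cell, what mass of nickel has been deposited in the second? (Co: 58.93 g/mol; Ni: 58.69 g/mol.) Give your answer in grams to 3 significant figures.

2.15 g

n(Co) = 2.16 / 58.93 = 0.03665 mol
Co²⁺ + 2e⁻ → Co, so n(e⁻) = 2 × 0.03665 = 0.07330 mol
In series, the same 0.07330 mol of electrons flows through the second cell.
Ni²⁺ + 2e⁻ → Ni, so n(Ni) = 0.07330 / 2 = 0.03665 mol
m(Ni) = 0.03665 × 58.69 = 2.15 g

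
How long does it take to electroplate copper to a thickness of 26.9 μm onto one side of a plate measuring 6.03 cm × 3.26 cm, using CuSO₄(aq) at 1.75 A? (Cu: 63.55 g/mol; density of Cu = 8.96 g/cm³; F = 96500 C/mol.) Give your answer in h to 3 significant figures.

0.228 h

Plated area = 6.03 × 3.26 = 19.66 cm²
Volume = 19.66 × 26.9×10⁻⁴ cm = 0.05289 cm³
m(Cu) = 0.05289 × 8.96 = 0.4739 g
n(Cu) = 0.4739 / 63.55 = 0.007457 mol; n(e⁻) = 2 × 0.007457 = 0.01491 mol
Q = 0.01491 × 96500 = 1439 C
t = 1439 / 1.75 = 822.3 s = 0.228 h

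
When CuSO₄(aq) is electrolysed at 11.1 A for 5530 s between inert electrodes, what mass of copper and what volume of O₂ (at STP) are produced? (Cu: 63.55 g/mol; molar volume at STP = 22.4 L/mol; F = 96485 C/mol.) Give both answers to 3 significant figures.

20.2 g Cu; 3.56 L O₂

Q = 11.1 × 5530 = 61380 C; n(e⁻) = 61380 / 96485 = 0.6362 mol
Cathode: Cu²⁺ + 2e⁻ → Cu → n(Cu) = 0.6362/2 = 0.3181 mol → 20.2 g
Anode: 2H₂O → O₂ + 4H⁺ + 4e⁻ → n(O₂) = 0.6362/4 = 0.1591 mol → 3.56 L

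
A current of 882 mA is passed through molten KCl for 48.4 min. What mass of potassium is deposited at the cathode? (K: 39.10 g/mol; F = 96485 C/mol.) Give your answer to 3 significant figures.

Q = It = 0.882 × 2904 = 2561 C
n(e⁻) = Q/F = 2561/96485 = 0.02654 mol
K⁺ + e⁻ → K, so n(K) = 0.02654 mol
m = 0.02654 × 39.10 = 1.04 g

1.04 g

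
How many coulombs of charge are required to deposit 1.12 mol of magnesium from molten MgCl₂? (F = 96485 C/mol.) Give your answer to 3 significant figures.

2.16×10^5 C

Mg²⁺ + 2e⁻ → Mg, so n(e⁻) = 2 × 1.12 = 2.240 mol
Q = 2.240 × 96485 = 2.161×10^5 C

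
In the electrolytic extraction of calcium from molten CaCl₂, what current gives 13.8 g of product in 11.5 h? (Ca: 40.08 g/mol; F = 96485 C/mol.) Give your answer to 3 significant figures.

1.60 A

n(Ca) = 13.8 / 40.08 = 0.3443 mol
Ca²⁺ + 2e⁻ → Ca, so n(e⁻) = 2 × 0.3443 = 0.6886 mol
Q = 0.6886 × 96485 = 66440 C
I = Q / t = 66440 / 41400 s = 1.60 A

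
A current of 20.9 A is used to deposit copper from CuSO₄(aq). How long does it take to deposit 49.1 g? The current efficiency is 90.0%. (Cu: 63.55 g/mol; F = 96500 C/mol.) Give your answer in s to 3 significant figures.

7930 s

n(Cu) = 49.1 / 63.55 = 0.7726 mol
Cu²⁺ + 2e⁻ → Cu, so n(e⁻) = 2 × 0.7726 = 1.545 mol
Q = 1.545 × 96500 / 0.900 = 1.657×10^5 C
t = Q / I = 1.657×10^5 / 20.9 = 7928 s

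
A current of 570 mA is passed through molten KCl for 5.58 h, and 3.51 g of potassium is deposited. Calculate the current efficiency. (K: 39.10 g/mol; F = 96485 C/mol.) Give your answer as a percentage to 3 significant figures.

75.6%

Q = 0.570 × 20088 = 11450 C
n(e⁻) = 11450 / 96485 = 0.1187 mol
K⁺ + e⁻ → K, so theoretical n(K) = 0.1187 mol → 4.641 g
Efficiency = 3.51 / 4.641 = 0.7563 = 75.6%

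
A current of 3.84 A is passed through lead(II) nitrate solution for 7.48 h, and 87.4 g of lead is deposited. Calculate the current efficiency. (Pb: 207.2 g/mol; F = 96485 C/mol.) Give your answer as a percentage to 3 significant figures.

78.7%

Q = 3.84 × 26928 = 1.034×10^5 C
n(e⁻) = 1.034×10^5 / 96485 = 1.072 mol
Pb²⁺ + 2e⁻ → Pb, so theoretical n(Pb) = 0.5360 mol → 111.1 g
Efficiency = 87.4 / 111.1 = 0.7867 = 78.7%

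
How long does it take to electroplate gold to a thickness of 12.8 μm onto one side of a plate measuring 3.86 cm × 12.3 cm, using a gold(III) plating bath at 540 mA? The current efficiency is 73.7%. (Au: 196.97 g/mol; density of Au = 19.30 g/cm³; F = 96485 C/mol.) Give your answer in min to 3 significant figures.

Plated area = 3.86 × 12.3 = 47.48 cm²
Volume = 47.48 × 12.8×10⁻⁴ cm = 0.06077 cm³
m(Au) = 0.06077 × 19.30 = 1.173 g
n(Au) = 1.173 / 196.97 = 0.005955 mol; n(e⁻) = 3 × 0.005955 = 0.01787 mol
Q = 0.01787 × 96485 / 0.737 = 2339 C
t = 2339 / 0.540 = 4331 s = 72.2 min

72.2 min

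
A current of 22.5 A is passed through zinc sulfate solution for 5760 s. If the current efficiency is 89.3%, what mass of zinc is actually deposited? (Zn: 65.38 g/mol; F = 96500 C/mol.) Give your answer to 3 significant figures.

Q = 22.5 × 5760 = 1.296×10^5 C
n(e⁻) = 1.296×10^5 / 96500 = 1.343 mol
Zn²⁺ + 2e⁻ → Zn, so theoretical m(Zn) = 0.6715 × 65.38 = 43.90 g
Actual mass = 89.3% × 43.90 = 39.2 g

39.2 g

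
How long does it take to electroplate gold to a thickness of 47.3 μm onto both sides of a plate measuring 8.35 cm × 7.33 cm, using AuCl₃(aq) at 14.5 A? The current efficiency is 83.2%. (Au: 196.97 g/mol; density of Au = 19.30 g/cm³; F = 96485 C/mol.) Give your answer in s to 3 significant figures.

1360 s

Plated area = 2 × 8.35 × 7.33 = 122.4 cm²
Volume = 122.4 × 47.3×10⁻⁴ cm = 0.5790 cm³
m(Au) = 0.5790 × 19.30 = 11.17 g
n(Au) = 11.17 / 196.97 = 0.05671 mol; n(e⁻) = 3 × 0.05671 = 0.1701 mol
Q = 0.1701 × 96485 / 0.832 = 19730 C
t = 19730 / 14.5 = 1361 s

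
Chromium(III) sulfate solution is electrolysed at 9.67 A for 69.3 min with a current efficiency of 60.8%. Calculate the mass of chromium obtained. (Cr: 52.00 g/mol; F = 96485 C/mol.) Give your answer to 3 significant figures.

4.39 g

Q = 9.67 × 4158 = 40210 C
n(e⁻) = 40210 / 96485 = 0.4167 mol
Cr³⁺ + 3e⁻ → Cr, so theoretical m(Cr) = 0.1389 × 52.00 = 7.223 g
Actual mass = 60.8% × 7.223 = 4.39 g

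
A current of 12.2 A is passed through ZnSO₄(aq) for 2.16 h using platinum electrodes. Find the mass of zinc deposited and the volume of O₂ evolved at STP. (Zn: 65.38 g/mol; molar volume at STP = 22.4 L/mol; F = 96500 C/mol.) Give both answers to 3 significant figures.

Q = 12.2 × 7776 = 94870 C; n(e⁻) = 94870 / 96500 = 0.9831 mol
Cathode: Zn²⁺ + 2e⁻ → Zn → n(Zn) = 0.9831/2 = 0.4916 mol → 32.1 g
Anode: 2H₂O → O₂ + 4H⁺ + 4e⁻ → n(O₂) = 0.9831/4 = 0.2458 mol → 5.51 L

32.1 g Zn; 5.51 L O₂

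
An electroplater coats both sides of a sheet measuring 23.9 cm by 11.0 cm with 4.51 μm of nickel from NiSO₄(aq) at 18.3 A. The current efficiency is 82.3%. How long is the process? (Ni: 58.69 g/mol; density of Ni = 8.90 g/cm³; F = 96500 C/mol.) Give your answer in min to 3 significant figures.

7.68 min

Plated area = 2 × 23.9 × 11.0 = 525.8 cm²
Volume = 525.8 × 4.51×10⁻⁴ cm = 0.2371 cm³
m(Ni) = 0.2371 × 8.90 = 2.110 g
n(Ni) = 2.110 / 58.69 = 0.03595 mol; n(e⁻) = 2 × 0.03595 = 0.07190 mol
Q = 0.07190 × 96500 / 0.823 = 8431 C
t = 8431 / 18.3 = 460.7 s = 7.68 min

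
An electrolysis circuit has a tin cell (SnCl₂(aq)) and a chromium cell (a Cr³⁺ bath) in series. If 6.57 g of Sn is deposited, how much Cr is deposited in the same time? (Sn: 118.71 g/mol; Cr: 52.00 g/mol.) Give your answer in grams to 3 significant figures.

n(Sn) = 6.57 / 118.71 = 0.05534 mol
Sn²⁺ + 2e⁻ → Sn, so n(e⁻) = 2 × 0.05534 = 0.1107 mol
In series, the same 0.1107 mol of electrons flows through the second cell.
Cr³⁺ + 3e⁻ → Cr, so n(Cr) = 0.1107 / 3 = 0.03690 mol
m(Cr) = 0.03690 × 52.00 = 1.92 g

1.92 g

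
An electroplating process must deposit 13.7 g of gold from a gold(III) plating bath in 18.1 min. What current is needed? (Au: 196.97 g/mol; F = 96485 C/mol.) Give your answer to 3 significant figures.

n(Au) = 13.7 / 196.97 = 0.06955 mol
Au³⁺ + 3e⁻ → Au, so n(e⁻) = 3 × 0.06955 = 0.2087 mol
Q = 0.2087 × 96485 = 20140 C
I = Q / t = 20140 / 1086 s = 18.5 A

18.5 A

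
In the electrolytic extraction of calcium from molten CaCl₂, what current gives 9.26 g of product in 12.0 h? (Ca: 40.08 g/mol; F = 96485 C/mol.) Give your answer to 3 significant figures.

1.03 A

n(Ca) = 9.26 / 40.08 = 0.2310 mol
Ca²⁺ + 2e⁻ → Ca, so n(e⁻) = 2 × 0.2310 = 0.4620 mol
Q = 0.4620 × 96485 = 44580 C
I = Q / t = 44580 / 43200 s = 1.03 A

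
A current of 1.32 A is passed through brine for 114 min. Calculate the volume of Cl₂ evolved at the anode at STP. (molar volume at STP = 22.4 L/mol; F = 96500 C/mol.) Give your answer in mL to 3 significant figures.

Q = It = 1.32 × 6840 = 9029 C
n(e⁻) = Q/F = 9029/96500 = 0.09356 mol
2Cl⁻ → Cl₂ + 2e⁻, so n(Cl₂) = 0.09356 / 2 = 0.04678 mol
V = 0.04678 × 22.4 = 1.048 L
= 1050 mL

1050 mL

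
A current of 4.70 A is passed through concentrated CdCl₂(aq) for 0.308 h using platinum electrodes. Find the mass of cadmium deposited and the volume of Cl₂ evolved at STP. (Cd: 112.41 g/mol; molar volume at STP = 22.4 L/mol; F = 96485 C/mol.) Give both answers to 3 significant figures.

3.04 g Cd; 0.605 L Cl₂

Q = 4.70 × 1108.8 = 5211 C; n(e⁻) = 5211 / 96485 = 0.05401 mol
Cathode: Cd²⁺ + 2e⁻ → Cd → n(Cd) = 0.05401/2 = 0.02701 mol → 3.04 g
Anode: 2Cl⁻ → Cl₂ + 2e⁻ → n(Cl₂) = 0.05401/2 = 0.02701 mol → 0.605 L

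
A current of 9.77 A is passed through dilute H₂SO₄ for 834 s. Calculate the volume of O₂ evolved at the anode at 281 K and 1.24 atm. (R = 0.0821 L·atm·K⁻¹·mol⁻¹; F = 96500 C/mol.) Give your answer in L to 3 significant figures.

Q = It = 9.77 × 834 = 8148 C
Moles of electrons = 8148 / 96500 = 0.08444 mol
2H₂O → O₂ + 4H⁺ + 4e⁻, so n(O₂) = 0.08444 / 4 = 0.02111 mol
V = nRT/P = 0.02111 × 0.0821 × 281 / 1.24 = 0.3927 L

0.393 L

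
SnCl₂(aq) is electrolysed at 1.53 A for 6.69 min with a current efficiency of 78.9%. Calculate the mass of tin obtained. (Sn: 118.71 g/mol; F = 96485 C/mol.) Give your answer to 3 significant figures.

0.298 g

Q = 1.53 × 401.4 = 614.1 C
n(e⁻) = 614.1 / 96485 = 0.006365 mol
Sn²⁺ + 2e⁻ → Sn, so theoretical m(Sn) = 0.003183 × 118.71 = 0.3779 g
Actual mass = 78.9% × 0.3779 = 0.298 g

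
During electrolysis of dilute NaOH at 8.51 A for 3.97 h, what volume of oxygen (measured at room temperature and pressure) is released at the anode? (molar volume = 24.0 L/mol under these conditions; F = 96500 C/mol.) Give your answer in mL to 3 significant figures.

Q = 8.51 A × 14292 s = 1.216×10^5 C
n(e⁻) = Q/F = 1.216×10^5/96500 = 1.260 mol
2H₂O → O₂ + 4H⁺ + 4e⁻, so n(O₂) = 1.260 / 4 = 0.3150 mol
V = 0.3150 × 24.0 = 7.560 L
= 7560 mL

7560 mL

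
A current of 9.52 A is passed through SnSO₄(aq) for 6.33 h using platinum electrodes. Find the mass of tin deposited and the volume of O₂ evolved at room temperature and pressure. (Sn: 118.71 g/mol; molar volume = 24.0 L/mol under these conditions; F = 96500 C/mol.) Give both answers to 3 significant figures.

Q = 9.52 × 22788 = 2.169×10^5 C; n(e⁻) = 2.169×10^5 / 96500 = 2.248 mol
Cathode: Sn²⁺ + 2e⁻ → Sn → n(Sn) = 2.248/2 = 1.124 mol → 133 g
Anode: 2H₂O → O₂ + 4H⁺ + 4e⁻ → n(O₂) = 2.248/4 = 0.5620 mol → 13.5 L

133 g Sn; 13.5 L O₂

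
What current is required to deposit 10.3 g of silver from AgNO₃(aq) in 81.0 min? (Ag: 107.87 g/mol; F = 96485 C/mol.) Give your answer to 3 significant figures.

1.90 A

n(Ag) = 10.3 / 107.87 = 0.09549 mol
Ag⁺ + e⁻ → Ag, so n(e⁻) = 0.09549 mol
Q = 0.09549 × 96485 = 9213 C
I = Q / t = 9213 / 4860 s = 1.90 A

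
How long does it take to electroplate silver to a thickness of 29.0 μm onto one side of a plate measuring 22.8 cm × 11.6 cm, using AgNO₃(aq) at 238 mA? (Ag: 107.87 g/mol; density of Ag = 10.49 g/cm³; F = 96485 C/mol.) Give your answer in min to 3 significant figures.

Plated area = 22.8 × 11.6 = 264.5 cm²
Volume = 264.5 × 29.0×10⁻⁴ cm = 0.7671 cm³
m(Ag) = 0.7671 × 10.49 = 8.047 g
n(Ag) = 8.047 / 107.87 = 0.07460 mol; n(e⁻) = 0.07460 mol
Q = 0.07460 × 96485 = 7198 C
t = 7198 / 0.238 = 30240 s = 504 min

504 min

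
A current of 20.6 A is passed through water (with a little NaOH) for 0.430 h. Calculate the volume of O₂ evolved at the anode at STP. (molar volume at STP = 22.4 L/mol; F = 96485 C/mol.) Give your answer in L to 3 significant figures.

1.85 L

Q = 20.6 A × 1548 s = 31890 C
n(e⁻) = Q/F = 31890/96485 = 0.3305 mol
2H₂O → O₂ + 4H⁺ + 4e⁻, so n(O₂) = 0.3305 / 4 = 0.08263 mol
V = 0.08263 × 22.4 = 1.851 L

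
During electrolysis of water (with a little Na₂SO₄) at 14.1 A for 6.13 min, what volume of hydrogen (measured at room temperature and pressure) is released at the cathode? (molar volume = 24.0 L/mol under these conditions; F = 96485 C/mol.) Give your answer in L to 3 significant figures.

Q = It = 14.1 × 367.8 = 5186 C
Moles of electrons = 5186 / 96485 = 0.05375 mol
2H⁺ + 2e⁻ → H₂, so n(H₂) = 0.05375 / 2 = 0.02688 mol
V = 0.02688 × 24.0 = 0.6451 L

0.645 L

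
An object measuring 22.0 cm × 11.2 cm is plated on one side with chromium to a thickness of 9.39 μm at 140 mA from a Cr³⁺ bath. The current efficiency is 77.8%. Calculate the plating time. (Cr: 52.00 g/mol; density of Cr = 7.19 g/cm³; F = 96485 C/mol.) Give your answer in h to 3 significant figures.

23.6 h

Plated area = 22.0 × 11.2 = 246.4 cm²
Volume = 246.4 × 9.39×10⁻⁴ cm = 0.2314 cm³
m(Cr) = 0.2314 × 7.19 = 1.664 g
n(Cr) = 1.664 / 52.00 = 0.03200 mol; n(e⁻) = 3 × 0.03200 = 0.09600 mol
Q = 0.09600 × 96485 / 0.778 = 11910 C
t = 11910 / 0.140 = 85070 s = 23.6 h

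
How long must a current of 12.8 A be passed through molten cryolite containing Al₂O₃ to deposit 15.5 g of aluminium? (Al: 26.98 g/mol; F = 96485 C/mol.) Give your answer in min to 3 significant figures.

n(Al) = 15.5 / 26.98 = 0.5745 mol
Al³⁺ + 3e⁻ → Al, so n(e⁻) = 3 × 0.5745 = 1.724 mol
Q = 1.724 × 96485 = 1.663×10^5 C
t = Q / I = 1.663×10^5 / 12.8 = 12990 s = 217 min

217 min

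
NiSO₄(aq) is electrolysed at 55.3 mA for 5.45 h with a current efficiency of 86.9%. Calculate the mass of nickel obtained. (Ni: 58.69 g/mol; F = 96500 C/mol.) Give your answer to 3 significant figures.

0.287 g

Q = 0.0553 × 19620 = 1085 C
n(e⁻) = 1085 / 96500 = 0.01124 mol
Ni²⁺ + 2e⁻ → Ni, so theoretical m(Ni) = 0.005620 × 58.69 = 0.3298 g
Actual mass = 86.9% × 0.3298 = 0.287 g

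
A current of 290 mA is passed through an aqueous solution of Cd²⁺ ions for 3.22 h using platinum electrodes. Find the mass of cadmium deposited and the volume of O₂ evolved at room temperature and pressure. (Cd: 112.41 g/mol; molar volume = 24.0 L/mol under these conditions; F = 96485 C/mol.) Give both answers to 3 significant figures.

1.96 g Cd; 0.209 L O₂

Q = 0.290 × 11592 = 3362 C; n(e⁻) = 3362 / 96485 = 0.03484 mol
Cathode: Cd²⁺ + 2e⁻ → Cd → n(Cd) = 0.03484/2 = 0.01742 mol → 1.96 g
Anode: 2H₂O → O₂ + 4H⁺ + 4e⁻ → n(O₂) = 0.03484/4 = 0.008710 mol → 0.209 L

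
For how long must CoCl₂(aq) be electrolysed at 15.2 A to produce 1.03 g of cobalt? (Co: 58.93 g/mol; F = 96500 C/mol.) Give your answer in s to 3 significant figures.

222 s

n(Co) = 1.03 / 58.93 = 0.01748 mol
Co²⁺ + 2e⁻ → Co, so n(e⁻) = 2 × 0.01748 = 0.03496 mol
Q = 0.03496 × 96500 = 3374 C
t = Q / I = 3374 / 15.2 = 222.0 s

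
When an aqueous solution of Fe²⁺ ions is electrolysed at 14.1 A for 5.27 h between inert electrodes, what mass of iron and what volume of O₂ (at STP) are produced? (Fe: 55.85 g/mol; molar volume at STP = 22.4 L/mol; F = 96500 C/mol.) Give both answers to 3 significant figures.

Q = 14.1 × 18972 = 2.675×10^5 C; n(e⁻) = 2.675×10^5 / 96500 = 2.772 mol
Cathode: Fe²⁺ + 2e⁻ → Fe → n(Fe) = 2.772/2 = 1.386 mol → 77.4 g
Anode: 2H₂O → O₂ + 4H⁺ + 4e⁻ → n(O₂) = 2.772/4 = 0.6930 mol → 15.5 L

77.4 g Fe; 15.5 L O₂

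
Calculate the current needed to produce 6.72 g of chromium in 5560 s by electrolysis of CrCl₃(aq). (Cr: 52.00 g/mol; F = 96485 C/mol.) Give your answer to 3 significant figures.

6.73 A

n(Cr) = 6.72 / 52.00 = 0.1292 mol
Cr³⁺ + 3e⁻ → Cr, so n(e⁻) = 3 × 0.1292 = 0.3876 mol
Q = 0.3876 × 96485 = 37400 C
I = Q / t = 37400 / 5560 s = 6.73 A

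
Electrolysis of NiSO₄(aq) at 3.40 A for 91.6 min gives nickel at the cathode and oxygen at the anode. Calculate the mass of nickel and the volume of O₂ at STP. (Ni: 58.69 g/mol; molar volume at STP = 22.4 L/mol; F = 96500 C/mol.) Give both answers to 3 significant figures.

Q = 3.40 × 5496 = 18690 C; n(e⁻) = 18690 / 96500 = 0.1937 mol
Cathode: Ni²⁺ + 2e⁻ → Ni → n(Ni) = 0.1937/2 = 0.09685 mol → 5.68 g
Anode: 2H₂O → O₂ + 4H⁺ + 4e⁻ → n(O₂) = 0.1937/4 = 0.04843 mol → 1.08 L

5.68 g Ni; 1.08 L O₂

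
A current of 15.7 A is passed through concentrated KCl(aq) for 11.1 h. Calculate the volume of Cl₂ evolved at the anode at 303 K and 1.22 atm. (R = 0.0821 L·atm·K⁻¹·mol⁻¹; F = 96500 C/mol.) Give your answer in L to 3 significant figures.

66.3 L

Charge passed = 15.7 × 39960 = 6.274×10^5 C
Moles of electrons = 6.274×10^5 / 96500 = 6.502 mol
2Cl⁻ → Cl₂ + 2e⁻, so n(Cl₂) = 6.502 / 2 = 3.251 mol
V = nRT/P = 3.251 × 0.0821 × 303 / 1.22 = 66.29 L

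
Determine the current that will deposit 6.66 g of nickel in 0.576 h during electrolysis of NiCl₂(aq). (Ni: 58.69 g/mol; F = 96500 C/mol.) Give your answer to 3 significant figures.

10.6 A

n(Ni) = 6.66 / 58.69 = 0.1135 mol
Ni²⁺ + 2e⁻ → Ni, so n(e⁻) = 2 × 0.1135 = 0.2270 mol
Q = 0.2270 × 96500 = 21910 C
I = Q / t = 21910 / 2073.6 s = 10.6 A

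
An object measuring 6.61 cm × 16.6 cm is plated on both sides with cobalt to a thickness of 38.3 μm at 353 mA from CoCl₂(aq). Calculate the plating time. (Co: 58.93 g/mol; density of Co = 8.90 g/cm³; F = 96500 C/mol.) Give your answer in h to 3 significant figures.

19.3 h

Plated area = 2 × 6.61 × 16.6 = 219.5 cm²
Volume = 219.5 × 38.3×10⁻⁴ cm = 0.8407 cm³
m(Co) = 0.8407 × 8.90 = 7.482 g
n(Co) = 7.482 / 58.93 = 0.1270 mol; n(e⁻) = 2 × 0.1270 = 0.2540 mol
Q = 0.2540 × 96500 = 24510 C
t = 24510 / 0.353 = 69430 s = 19.3 h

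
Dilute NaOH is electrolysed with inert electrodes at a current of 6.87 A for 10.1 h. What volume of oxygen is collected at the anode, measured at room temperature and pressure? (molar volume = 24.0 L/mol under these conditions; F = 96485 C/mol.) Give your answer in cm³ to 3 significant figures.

15500 cm³

Charge passed = 6.87 × 36360 = 2.498×10^5 C
n(e⁻) = Q/F = 2.498×10^5/96485 = 2.589 mol
2H₂O → O₂ + 4H⁺ + 4e⁻, so n(O₂) = 2.589 / 4 = 0.6473 mol
V = 0.6473 × 24.0 = 15.54 L
= 15500 cm³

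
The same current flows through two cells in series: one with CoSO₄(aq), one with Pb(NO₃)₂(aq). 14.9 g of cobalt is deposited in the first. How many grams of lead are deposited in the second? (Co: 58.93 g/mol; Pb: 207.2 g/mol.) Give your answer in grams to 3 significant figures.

52.4 g

n(Co) = 14.9 / 58.93 = 0.2528 mol
Co²⁺ + 2e⁻ → Co, so n(e⁻) = 2 × 0.2528 = 0.5056 mol
Since the cells are in series, n(e⁻) in the Pb cell is also 0.5056 mol.
Pb²⁺ + 2e⁻ → Pb, so n(Pb) = 0.5056 / 2 = 0.2528 mol
m(Pb) = 0.2528 × 207.2 = 52.4 g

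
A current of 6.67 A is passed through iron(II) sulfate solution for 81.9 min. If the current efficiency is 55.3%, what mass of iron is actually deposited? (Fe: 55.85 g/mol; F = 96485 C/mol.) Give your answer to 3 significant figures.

Q = 6.67 × 4914 = 32780 C
n(e⁻) = 32780 / 96485 = 0.3397 mol
Fe²⁺ + 2e⁻ → Fe, so theoretical m(Fe) = 0.1699 × 55.85 = 9.489 g
Actual mass = 55.3% × 9.489 = 5.25 g

5.25 g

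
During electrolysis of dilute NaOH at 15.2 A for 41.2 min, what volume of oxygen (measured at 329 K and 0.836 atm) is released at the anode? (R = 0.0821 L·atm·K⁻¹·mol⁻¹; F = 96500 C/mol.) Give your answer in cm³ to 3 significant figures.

3150 cm³

Q = It = 15.2 × 2472 = 37570 C
n(e⁻) = 37570 / 96500 = 0.3893 mol
2H₂O → O₂ + 4H⁺ + 4e⁻, so n(O₂) = 0.3893 / 4 = 0.09733 mol
V = nRT/P = 0.09733 × 0.0821 × 329 / 0.836 = 3.145 L
= 3150 cm³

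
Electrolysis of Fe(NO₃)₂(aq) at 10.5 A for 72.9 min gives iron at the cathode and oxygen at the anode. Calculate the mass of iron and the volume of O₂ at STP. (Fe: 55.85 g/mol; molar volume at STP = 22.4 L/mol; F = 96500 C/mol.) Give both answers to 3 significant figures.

13.3 g Fe; 2.67 L O₂

Q = 10.5 × 4374 = 45930 C; n(e⁻) = 45930 / 96500 = 0.4760 mol
Cathode: Fe²⁺ + 2e⁻ → Fe → n(Fe) = 0.4760/2 = 0.2380 mol → 13.3 g
Anode: 2H₂O → O₂ + 4H⁺ + 4e⁻ → n(O₂) = 0.4760/4 = 0.1190 mol → 2.67 L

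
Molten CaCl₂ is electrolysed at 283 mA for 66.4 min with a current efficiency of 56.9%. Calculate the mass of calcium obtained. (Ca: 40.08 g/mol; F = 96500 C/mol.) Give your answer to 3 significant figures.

Q = 0.283 × 3984 = 1127 C
n(e⁻) = 1127 / 96500 = 0.01168 mol
Ca²⁺ + 2e⁻ → Ca, so theoretical m(Ca) = 0.005840 × 40.08 = 0.2341 g
Actual mass = 56.9% × 0.2341 = 0.133 g

0.133 g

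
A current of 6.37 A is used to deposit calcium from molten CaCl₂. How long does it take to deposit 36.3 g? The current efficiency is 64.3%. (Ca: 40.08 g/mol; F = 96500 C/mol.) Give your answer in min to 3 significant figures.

711 min

n(Ca) = 36.3 / 40.08 = 0.9057 mol
Ca²⁺ + 2e⁻ → Ca, so n(e⁻) = 2 × 0.9057 = 1.811 mol
Q = 1.811 × 96500 / 0.643 = 2.718×10^5 C
t = Q / I = 2.718×10^5 / 6.37 = 42670 s = 711 min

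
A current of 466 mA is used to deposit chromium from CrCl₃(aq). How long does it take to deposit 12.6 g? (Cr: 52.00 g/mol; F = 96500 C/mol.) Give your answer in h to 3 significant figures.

41.8 h

n(Cr) = 12.6 / 52.00 = 0.2423 mol
Cr³⁺ + 3e⁻ → Cr, so n(e⁻) = 3 × 0.2423 = 0.7269 mol
Q = 0.7269 × 96500 = 70150 C
t = Q / I = 70150 / 0.466 = 1.505×10^5 s = 41.8 h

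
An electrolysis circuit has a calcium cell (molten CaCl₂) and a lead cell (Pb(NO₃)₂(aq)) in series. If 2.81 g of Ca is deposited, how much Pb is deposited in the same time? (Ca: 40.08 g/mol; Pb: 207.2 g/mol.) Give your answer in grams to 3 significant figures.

14.5 g

n(Ca) = 2.81 / 40.08 = 0.07011 mol
Ca²⁺ + 2e⁻ → Ca, so n(e⁻) = 2 × 0.07011 = 0.1402 mol
In series, the same 0.1402 mol of electrons flows through the second cell.
Pb²⁺ + 2e⁻ → Pb, so n(Pb) = 0.1402 / 2 = 0.07010 mol
m(Pb) = 0.07010 × 207.2 = 14.5 g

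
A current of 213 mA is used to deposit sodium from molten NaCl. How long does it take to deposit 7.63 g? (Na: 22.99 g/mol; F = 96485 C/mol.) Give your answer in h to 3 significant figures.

n(Na) = 7.63 / 22.99 = 0.3319 mol
Na⁺ + e⁻ → Na, so n(e⁻) = 0.3319 mol
Q = 0.3319 × 96485 = 32020 C
t = Q / I = 32020 / 0.213 = 1.503×10^5 s = 41.8 h

41.8 h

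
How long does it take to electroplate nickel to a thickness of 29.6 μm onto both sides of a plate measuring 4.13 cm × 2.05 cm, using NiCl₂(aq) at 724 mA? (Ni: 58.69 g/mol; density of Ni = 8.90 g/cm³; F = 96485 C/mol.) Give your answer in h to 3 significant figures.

Plated area = 2 × 4.13 × 2.05 = 16.93 cm²
Volume = 16.93 × 29.6×10⁻⁴ cm = 0.05011 cm³
m(Ni) = 0.05011 × 8.90 = 0.4460 g
n(Ni) = 0.4460 / 58.69 = 0.007599 mol; n(e⁻) = 2 × 0.007599 = 0.01520 mol
Q = 0.01520 × 96485 = 1467 C
t = 1467 / 0.724 = 2026 s = 0.563 h

0.563 h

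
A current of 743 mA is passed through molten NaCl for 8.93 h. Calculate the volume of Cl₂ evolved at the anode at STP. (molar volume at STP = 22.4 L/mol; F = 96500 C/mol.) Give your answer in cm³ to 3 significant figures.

2770 cm³

Charge passed = 0.743 × 32148 = 23890 C
n(e⁻) = 23890 / 96500 = 0.2476 mol
2Cl⁻ → Cl₂ + 2e⁻, so n(Cl₂) = 0.2476 / 2 = 0.1238 mol
V = 0.1238 × 22.4 = 2.773 L
= 2770 cm³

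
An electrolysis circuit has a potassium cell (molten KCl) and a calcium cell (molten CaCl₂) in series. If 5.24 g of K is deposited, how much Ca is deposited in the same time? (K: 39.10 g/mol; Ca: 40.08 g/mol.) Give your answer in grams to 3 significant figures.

n(K) = 5.24 / 39.10 = 0.1340 mol
K⁺ + e⁻ → K, so n(e⁻) = 0.1340 mol
Same current for the same time ⇒ same n(e⁻) = 0.1340 mol in both cells.
Ca²⁺ + 2e⁻ → Ca, so n(Ca) = 0.1340 / 2 = 0.06700 mol
m(Ca) = 0.06700 × 40.08 = 2.69 g

2.69 g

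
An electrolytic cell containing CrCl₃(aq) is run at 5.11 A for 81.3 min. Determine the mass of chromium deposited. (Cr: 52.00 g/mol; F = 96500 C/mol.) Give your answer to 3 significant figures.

4.48 g

Q = 5.11 A × 4878 s = 24930 C
Moles of electrons = 24930 / 96500 = 0.2583 mol
Cr³⁺ + 3e⁻ → Cr, so n(Cr) = 0.2583 / 3 = 0.08610 mol
m = 0.08610 × 52.00 = 4.48 g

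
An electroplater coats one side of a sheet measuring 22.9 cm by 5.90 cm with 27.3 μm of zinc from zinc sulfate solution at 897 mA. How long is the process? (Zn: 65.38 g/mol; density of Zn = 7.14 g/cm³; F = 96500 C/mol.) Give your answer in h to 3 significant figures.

2.41 h

Plated area = 22.9 × 5.90 = 135.1 cm²
Volume = 135.1 × 27.3×10⁻⁴ cm = 0.3688 cm³
m(Zn) = 0.3688 × 7.14 = 2.633 g
n(Zn) = 2.633 / 65.38 = 0.04027 mol; n(e⁻) = 2 × 0.04027 = 0.08054 mol
Q = 0.08054 × 96500 = 7772 C
t = 7772 / 0.897 = 8664 s = 2.41 h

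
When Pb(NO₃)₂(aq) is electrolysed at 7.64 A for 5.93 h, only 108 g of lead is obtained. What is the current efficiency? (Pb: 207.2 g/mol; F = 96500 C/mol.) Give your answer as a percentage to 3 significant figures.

61.7%

Q = 7.64 × 21348 = 1.631×10^5 C
n(e⁻) = 1.631×10^5 / 96500 = 1.690 mol
Pb²⁺ + 2e⁻ → Pb, so theoretical n(Pb) = 0.8450 mol → 175.1 g
Efficiency = 108 / 175.1 = 0.6168 = 61.7%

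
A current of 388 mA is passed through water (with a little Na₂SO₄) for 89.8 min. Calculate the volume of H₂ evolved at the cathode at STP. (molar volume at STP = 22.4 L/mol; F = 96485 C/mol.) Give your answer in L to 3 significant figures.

0.243 L

Q = 0.388 A × 5388 s = 2091 C
n(e⁻) = Q/F = 2091/96485 = 0.02167 mol
2H⁺ + 2e⁻ → H₂, so n(H₂) = 0.02167 / 2 = 0.01084 mol
V = 0.01084 × 22.4 = 0.2428 L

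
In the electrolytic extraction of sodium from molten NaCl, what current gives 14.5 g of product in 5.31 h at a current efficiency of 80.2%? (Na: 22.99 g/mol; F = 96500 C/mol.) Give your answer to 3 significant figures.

3.97 A

n(Na) = 14.5 / 22.99 = 0.6307 mol
Na⁺ + e⁻ → Na, so n(e⁻) = 0.6307 mol
Q = 0.6307 × 96500 / 0.802 = 75890 C
I = Q / t = 75890 / 19116 s = 3.97 A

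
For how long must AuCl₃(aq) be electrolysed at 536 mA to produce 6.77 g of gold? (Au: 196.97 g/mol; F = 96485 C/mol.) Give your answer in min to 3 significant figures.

n(Au) = 6.77 / 196.97 = 0.03437 mol
Au³⁺ + 3e⁻ → Au, so n(e⁻) = 3 × 0.03437 = 0.1031 mol
Q = 0.1031 × 96485 = 9948 C
t = Q / I = 9948 / 0.536 = 18560 s = 309 min

309 min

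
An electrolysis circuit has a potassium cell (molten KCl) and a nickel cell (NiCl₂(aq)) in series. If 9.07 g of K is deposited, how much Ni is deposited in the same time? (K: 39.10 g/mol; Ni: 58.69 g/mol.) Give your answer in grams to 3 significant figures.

n(K) = 9.07 / 39.10 = 0.2320 mol
K⁺ + e⁻ → K, so n(e⁻) = 0.2320 mol
In series, the same 0.2320 mol of electrons flows through the second cell.
Ni²⁺ + 2e⁻ → Ni, so n(Ni) = 0.2320 / 2 = 0.1160 mol
m(Ni) = 0.1160 × 58.69 = 6.81 g

6.81 g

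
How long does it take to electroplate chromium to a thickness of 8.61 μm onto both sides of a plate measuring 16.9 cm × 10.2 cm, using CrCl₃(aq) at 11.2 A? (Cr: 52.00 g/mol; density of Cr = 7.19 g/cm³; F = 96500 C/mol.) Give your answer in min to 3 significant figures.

17.7 min

Plated area = 2 × 16.9 × 10.2 = 344.8 cm²
Volume = 344.8 × 8.61×10⁻⁴ cm = 0.2969 cm³
m(Cr) = 0.2969 × 7.19 = 2.135 g
n(Cr) = 2.135 / 52.00 = 0.04106 mol; n(e⁻) = 3 × 0.04106 = 0.1232 mol
Q = 0.1232 × 96500 = 11890 C
t = 11890 / 11.2 = 1062 s = 17.7 min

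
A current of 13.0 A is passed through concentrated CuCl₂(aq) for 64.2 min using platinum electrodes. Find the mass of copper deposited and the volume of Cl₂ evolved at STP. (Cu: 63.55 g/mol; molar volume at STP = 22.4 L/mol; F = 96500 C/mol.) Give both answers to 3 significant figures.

16.5 g Cu; 5.81 L Cl₂

Q = 13.0 × 3852 = 50080 C; n(e⁻) = 50080 / 96500 = 0.5190 mol
Cathode: Cu²⁺ + 2e⁻ → Cu → n(Cu) = 0.5190/2 = 0.2595 mol → 16.5 g
Anode: 2Cl⁻ → Cl₂ + 2e⁻ → n(Cl₂) = 0.5190/2 = 0.2595 mol → 5.81 L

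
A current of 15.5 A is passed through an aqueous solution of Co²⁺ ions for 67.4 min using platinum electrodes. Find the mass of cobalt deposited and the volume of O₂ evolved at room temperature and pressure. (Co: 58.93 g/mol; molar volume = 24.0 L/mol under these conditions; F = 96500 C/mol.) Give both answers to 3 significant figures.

19.1 g Co; 3.90 L O₂

Q = 15.5 × 4044 = 62680 C; n(e⁻) = 62680 / 96500 = 0.6495 mol
Cathode: Co²⁺ + 2e⁻ → Co → n(Co) = 0.6495/2 = 0.3248 mol → 19.1 g
Anode: 2H₂O → O₂ + 4H⁺ + 4e⁻ → n(O₂) = 0.6495/4 = 0.1624 mol → 3.90 L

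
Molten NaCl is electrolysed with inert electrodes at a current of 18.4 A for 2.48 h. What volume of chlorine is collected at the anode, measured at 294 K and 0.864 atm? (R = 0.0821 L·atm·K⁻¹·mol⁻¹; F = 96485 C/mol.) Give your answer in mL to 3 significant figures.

23800 mL

Q = It = 18.4 × 8928 = 1.643×10^5 C
n(e⁻) = Q/F = 1.643×10^5/96485 = 1.703 mol
2Cl⁻ → Cl₂ + 2e⁻, so n(Cl₂) = 1.703 / 2 = 0.8515 mol
V = nRT/P = 0.8515 × 0.0821 × 294 / 0.864 = 23.79 L
= 23800 mL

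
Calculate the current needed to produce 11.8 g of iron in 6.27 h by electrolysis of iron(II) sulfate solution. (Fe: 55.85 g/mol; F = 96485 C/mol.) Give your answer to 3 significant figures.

n(Fe) = 11.8 / 55.85 = 0.2113 mol
Fe²⁺ + 2e⁻ → Fe, so n(e⁻) = 2 × 0.2113 = 0.4226 mol
Q = 0.4226 × 96485 = 40770 C
I = Q / t = 40770 / 22572 s = 1.81 A

1.81 A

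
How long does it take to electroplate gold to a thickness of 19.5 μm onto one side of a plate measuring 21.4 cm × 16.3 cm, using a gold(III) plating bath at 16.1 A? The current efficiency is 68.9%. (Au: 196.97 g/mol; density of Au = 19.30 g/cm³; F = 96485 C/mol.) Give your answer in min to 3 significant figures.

29.0 min

Plated area = 21.4 × 16.3 = 348.8 cm²
Volume = 348.8 × 19.5×10⁻⁴ cm = 0.6802 cm³
m(Au) = 0.6802 × 19.30 = 13.13 g
n(Au) = 13.13 / 196.97 = 0.06666 mol; n(e⁻) = 3 × 0.06666 = 0.2000 mol
Q = 0.2000 × 96485 / 0.689 = 28010 C
t = 28010 / 16.1 = 1740 s = 29.0 min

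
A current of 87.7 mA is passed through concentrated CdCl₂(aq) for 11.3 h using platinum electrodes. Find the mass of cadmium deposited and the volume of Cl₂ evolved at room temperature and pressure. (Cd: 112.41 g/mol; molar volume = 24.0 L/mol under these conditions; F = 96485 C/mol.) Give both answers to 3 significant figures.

Q = 0.0877 × 40680 = 3568 C; n(e⁻) = 3568 / 96485 = 0.03698 mol
Cathode: Cd²⁺ + 2e⁻ → Cd → n(Cd) = 0.03698/2 = 0.01849 mol → 2.08 g
Anode: 2Cl⁻ → Cl₂ + 2e⁻ → n(Cl₂) = 0.03698/2 = 0.01849 mol → 0.444 L

2.08 g Cd; 0.444 L Cl₂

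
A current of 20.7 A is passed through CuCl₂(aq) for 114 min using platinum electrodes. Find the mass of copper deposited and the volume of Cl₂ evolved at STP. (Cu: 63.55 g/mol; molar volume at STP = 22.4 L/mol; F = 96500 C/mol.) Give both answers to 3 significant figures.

Q = 20.7 × 6840 = 1.416×10^5 C; n(e⁻) = 1.416×10^5 / 96500 = 1.467 mol
Cathode: Cu²⁺ + 2e⁻ → Cu → n(Cu) = 1.467/2 = 0.7335 mol → 46.6 g
Anode: 2Cl⁻ → Cl₂ + 2e⁻ → n(Cl₂) = 1.467/2 = 0.7335 mol → 16.4 L

46.6 g Cu; 16.4 L Cl₂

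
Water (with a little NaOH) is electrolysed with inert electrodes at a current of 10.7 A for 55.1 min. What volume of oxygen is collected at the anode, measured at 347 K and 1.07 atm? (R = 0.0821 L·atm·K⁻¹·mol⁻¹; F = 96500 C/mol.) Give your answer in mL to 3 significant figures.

Charge passed = 10.7 × 3306 = 35370 C
Moles of electrons = 35370 / 96500 = 0.3665 mol
2H₂O → O₂ + 4H⁺ + 4e⁻, so n(O₂) = 0.3665 / 4 = 0.09163 mol
V = nRT/P = 0.09163 × 0.0821 × 347 / 1.07 = 2.440 L
= 2440 mL

2440 mL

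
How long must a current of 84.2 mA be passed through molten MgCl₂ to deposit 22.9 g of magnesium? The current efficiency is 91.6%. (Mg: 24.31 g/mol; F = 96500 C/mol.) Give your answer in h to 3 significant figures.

655 h

n(Mg) = 22.9 / 24.31 = 0.9420 mol
Mg²⁺ + 2e⁻ → Mg, so n(e⁻) = 2 × 0.9420 = 1.884 mol
Q = 1.884 × 96500 / 0.916 = 1.985×10^5 C
t = Q / I = 1.985×10^5 / 0.0842 = 2.357×10^6 s = 655 h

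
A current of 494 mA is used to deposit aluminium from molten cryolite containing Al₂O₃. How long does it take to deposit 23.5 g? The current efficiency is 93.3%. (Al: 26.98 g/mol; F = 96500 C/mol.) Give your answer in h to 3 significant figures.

152 h

n(Al) = 23.5 / 26.98 = 0.8710 mol
Al³⁺ + 3e⁻ → Al, so n(e⁻) = 3 × 0.8710 = 2.613 mol
Q = 2.613 × 96500 / 0.933 = 2.703×10^5 C
t = Q / I = 2.703×10^5 / 0.494 = 5.472×10^5 s = 152 h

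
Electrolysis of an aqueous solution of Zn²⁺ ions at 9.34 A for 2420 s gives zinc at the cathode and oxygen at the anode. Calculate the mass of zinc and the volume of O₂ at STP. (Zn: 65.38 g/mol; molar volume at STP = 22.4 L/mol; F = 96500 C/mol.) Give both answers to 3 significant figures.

7.66 g Zn; 1.31 L O₂

Q = 9.34 × 2420 = 22600 C; n(e⁻) = 22600 / 96500 = 0.2342 mol
Cathode: Zn²⁺ + 2e⁻ → Zn → n(Zn) = 0.2342/2 = 0.1171 mol → 7.66 g
Anode: 2H₂O → O₂ + 4H⁺ + 4e⁻ → n(O₂) = 0.2342/4 = 0.05855 mol → 1.31 L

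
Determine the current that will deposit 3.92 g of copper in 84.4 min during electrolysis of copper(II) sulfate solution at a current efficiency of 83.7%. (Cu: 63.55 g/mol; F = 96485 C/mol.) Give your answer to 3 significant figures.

n(Cu) = 3.92 / 63.55 = 0.06168 mol
Cu²⁺ + 2e⁻ → Cu, so n(e⁻) = 2 × 0.06168 = 0.1234 mol
Q = 0.1234 × 96485 / 0.837 = 14220 C
I = Q / t = 14220 / 5064 s = 2.81 A

2.81 A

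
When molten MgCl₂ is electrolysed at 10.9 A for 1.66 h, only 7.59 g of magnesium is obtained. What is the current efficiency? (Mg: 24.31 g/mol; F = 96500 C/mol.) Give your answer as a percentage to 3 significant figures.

Q = 10.9 × 5976 = 65140 C
n(e⁻) = 65140 / 96500 = 0.6750 mol
Mg²⁺ + 2e⁻ → Mg, so theoretical n(Mg) = 0.3375 mol → 8.205 g
Efficiency = 7.59 / 8.205 = 0.9250 = 92.5%

92.5%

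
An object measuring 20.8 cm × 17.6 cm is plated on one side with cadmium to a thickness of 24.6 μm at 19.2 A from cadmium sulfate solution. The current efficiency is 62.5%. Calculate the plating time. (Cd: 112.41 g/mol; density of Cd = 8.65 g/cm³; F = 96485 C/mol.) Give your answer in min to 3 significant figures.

18.6 min

Plated area = 20.8 × 17.6 = 366.1 cm²
Volume = 366.1 × 24.6×10⁻⁴ cm = 0.9006 cm³
m(Cd) = 0.9006 × 8.65 = 7.790 g
n(Cd) = 7.790 / 112.41 = 0.06930 mol; n(e⁻) = 2 × 0.06930 = 0.1386 mol
Q = 0.1386 × 96485 / 0.625 = 21400 C
t = 21400 / 19.2 = 1115 s = 18.6 min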